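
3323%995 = 338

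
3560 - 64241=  - 60681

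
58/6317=58/6317  =  0.01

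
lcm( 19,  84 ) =1596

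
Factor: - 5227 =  - 5227^1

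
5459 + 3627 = 9086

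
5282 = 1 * 5282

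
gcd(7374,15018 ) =6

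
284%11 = 9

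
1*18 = 18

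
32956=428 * 77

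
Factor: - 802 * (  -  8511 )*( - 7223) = -2^1*3^1*31^1 * 233^1*401^1*2837^1= -  49302912306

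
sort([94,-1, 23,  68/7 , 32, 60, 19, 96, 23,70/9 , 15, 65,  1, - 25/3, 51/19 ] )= [ - 25/3 ,-1,1,51/19, 70/9 , 68/7,15,  19,  23, 23,32,60,65, 94, 96]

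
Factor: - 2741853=- 3^1*23^1*79^1*503^1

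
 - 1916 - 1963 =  - 3879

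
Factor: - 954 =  - 2^1* 3^2*53^1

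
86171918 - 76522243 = 9649675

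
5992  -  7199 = -1207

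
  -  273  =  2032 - 2305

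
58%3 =1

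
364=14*26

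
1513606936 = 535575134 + 978031802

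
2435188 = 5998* 406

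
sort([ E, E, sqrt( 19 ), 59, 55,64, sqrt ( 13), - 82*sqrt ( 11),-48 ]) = [- 82*sqrt(11 ),- 48 , E, E, sqrt( 13), sqrt( 19 ), 55, 59,64] 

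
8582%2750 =332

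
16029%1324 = 141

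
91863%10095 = 1008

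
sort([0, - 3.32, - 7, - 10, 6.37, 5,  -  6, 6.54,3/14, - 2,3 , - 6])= [ - 10, - 7, - 6, - 6,-3.32 , - 2, 0,  3/14, 3, 5,  6.37, 6.54]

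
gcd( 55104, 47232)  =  7872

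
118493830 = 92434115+26059715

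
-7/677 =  -1  +  670/677= - 0.01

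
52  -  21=31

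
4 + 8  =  12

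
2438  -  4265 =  - 1827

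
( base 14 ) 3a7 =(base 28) q7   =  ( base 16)2DF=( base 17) 294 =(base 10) 735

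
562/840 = 281/420=0.67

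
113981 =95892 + 18089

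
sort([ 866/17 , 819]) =[ 866/17, 819]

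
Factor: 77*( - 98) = -2^1*7^3 * 11^1 = - 7546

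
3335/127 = 26+33/127=26.26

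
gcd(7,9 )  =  1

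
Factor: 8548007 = 13^1 *657539^1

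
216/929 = 216/929 = 0.23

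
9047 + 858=9905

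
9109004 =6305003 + 2804001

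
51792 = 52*996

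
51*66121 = 3372171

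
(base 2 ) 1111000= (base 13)93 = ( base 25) 4K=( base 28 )48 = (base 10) 120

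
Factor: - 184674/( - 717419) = 2^1*3^1*7^1* 4397^1* 717419^( - 1)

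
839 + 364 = 1203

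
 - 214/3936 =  - 1 + 1861/1968 = -  0.05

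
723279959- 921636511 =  - 198356552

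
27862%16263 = 11599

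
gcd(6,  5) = 1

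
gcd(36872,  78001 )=11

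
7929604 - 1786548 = 6143056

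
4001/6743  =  4001/6743 =0.59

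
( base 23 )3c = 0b1010001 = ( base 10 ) 81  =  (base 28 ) 2P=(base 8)121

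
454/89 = 454/89 = 5.10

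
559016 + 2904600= 3463616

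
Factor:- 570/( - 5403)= 190/1801 = 2^1*5^1 * 19^1*1801^(  -  1 )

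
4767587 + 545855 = 5313442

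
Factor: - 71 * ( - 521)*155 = 5^1*  31^1*71^1* 521^1 = 5733605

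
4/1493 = 4/1493=0.00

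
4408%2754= 1654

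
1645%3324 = 1645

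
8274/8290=4137/4145=1.00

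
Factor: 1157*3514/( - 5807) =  - 4065698/5807 =- 2^1*7^1*13^1*89^1*251^1*5807^( - 1)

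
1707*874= 1491918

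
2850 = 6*475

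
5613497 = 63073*89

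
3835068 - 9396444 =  - 5561376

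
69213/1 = 69213=69213.00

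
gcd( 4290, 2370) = 30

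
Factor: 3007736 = 2^3*375967^1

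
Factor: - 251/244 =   -  2^(  -  2 ) * 61^( - 1 )*251^1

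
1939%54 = 49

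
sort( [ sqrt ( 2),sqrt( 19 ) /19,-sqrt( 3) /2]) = [ - sqrt( 3 )/2, sqrt( 19 ) /19,sqrt( 2 )] 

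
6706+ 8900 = 15606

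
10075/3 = 10075/3 = 3358.33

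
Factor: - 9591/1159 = - 3^1* 19^(-1)*23^1*61^ (-1 ) * 139^1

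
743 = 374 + 369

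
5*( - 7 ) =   -  35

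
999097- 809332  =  189765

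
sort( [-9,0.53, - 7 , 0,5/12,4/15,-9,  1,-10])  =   [-10, - 9 , - 9, - 7,0, 4/15,5/12,0.53, 1 ]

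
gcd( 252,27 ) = 9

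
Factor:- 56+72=2^4 =16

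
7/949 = 7/949 = 0.01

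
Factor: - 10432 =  - 2^6*163^1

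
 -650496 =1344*( - 484 ) 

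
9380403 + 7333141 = 16713544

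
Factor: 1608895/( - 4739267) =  - 5^1*13^( - 2 )*29^(-1 )*967^( - 1)*321779^1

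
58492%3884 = 232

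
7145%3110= 925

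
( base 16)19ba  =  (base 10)6586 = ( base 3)100000221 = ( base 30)79g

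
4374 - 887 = 3487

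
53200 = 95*560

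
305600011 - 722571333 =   -  416971322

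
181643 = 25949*7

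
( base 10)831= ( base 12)593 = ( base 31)qp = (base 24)1AF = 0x33f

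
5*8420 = 42100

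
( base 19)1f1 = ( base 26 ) on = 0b1010000111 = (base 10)647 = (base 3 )212222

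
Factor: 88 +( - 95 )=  - 7^1 =- 7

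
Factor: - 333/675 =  -37/75 = -3^( - 1)*5^( - 2)*37^1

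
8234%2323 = 1265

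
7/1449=1/207 =0.00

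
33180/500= 1659/25 = 66.36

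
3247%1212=823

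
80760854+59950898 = 140711752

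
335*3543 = 1186905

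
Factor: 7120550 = 2^1 * 5^2*53^1*2687^1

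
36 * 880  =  31680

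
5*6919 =34595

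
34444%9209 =6817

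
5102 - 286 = 4816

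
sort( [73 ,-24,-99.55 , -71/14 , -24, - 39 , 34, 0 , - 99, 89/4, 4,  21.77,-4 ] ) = [ - 99.55,- 99, - 39,-24 , - 24,  -  71/14,  -  4, 0, 4, 21.77, 89/4, 34 , 73]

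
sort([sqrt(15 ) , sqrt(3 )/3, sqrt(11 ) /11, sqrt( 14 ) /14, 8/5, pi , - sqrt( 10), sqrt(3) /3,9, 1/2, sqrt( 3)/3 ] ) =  [ - sqrt( 10),  sqrt( 14)/14,sqrt(11)/11,  1/2, sqrt(3 ) /3  ,  sqrt(3) /3, sqrt(3 ) /3, 8/5,pi,  sqrt( 15),9 ] 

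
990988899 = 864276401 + 126712498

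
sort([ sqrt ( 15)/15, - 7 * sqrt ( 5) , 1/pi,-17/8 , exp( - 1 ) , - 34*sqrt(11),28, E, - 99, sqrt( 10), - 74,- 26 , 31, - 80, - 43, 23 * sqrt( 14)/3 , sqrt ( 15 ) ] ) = [ - 34*sqrt( 11), - 99, - 80,  -  74, - 43,- 26, - 7 * sqrt( 5) ,- 17/8,  sqrt( 15 ) /15,1/pi,exp(  -  1) , E,  sqrt(10),sqrt(15 ),28, 23*sqrt( 14 )/3,31 ] 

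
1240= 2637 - 1397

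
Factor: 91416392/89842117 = 2^3*23^( - 1 )* 347^( - 1 )*11257^( - 1 )*11427049^1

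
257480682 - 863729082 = -606248400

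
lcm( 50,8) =200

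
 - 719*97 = - 69743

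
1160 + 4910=6070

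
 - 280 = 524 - 804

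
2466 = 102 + 2364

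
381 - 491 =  - 110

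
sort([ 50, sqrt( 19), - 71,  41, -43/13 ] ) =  [ - 71,-43/13,  sqrt( 19), 41,50 ] 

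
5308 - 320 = 4988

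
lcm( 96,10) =480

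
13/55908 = 13/55908 = 0.00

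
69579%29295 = 10989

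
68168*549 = 37424232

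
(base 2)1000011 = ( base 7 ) 124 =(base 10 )67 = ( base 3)2111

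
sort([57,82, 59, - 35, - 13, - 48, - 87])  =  [ - 87, - 48, - 35, - 13, 57, 59, 82]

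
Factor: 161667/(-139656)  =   - 213/184 =- 2^(-3 )*3^1* 23^( - 1)  *71^1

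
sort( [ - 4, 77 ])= [- 4, 77]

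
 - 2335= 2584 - 4919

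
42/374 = 21/187 = 0.11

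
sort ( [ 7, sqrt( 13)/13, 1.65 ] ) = [ sqrt( 13 ) /13, 1.65, 7 ]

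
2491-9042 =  - 6551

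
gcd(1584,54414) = 18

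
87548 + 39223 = 126771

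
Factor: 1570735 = 5^1*317^1*991^1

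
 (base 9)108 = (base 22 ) 41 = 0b1011001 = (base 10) 89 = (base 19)4d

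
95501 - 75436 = 20065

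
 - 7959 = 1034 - 8993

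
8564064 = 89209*96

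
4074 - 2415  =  1659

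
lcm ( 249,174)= 14442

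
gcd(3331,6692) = 1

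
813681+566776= 1380457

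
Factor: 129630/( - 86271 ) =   -  290/193 = - 2^1*5^1*29^1*193^( - 1)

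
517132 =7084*73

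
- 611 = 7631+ - 8242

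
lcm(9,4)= 36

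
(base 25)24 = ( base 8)66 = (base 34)1k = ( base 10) 54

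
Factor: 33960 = 2^3*3^1*5^1*283^1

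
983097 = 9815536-8832439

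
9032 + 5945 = 14977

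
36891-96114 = - 59223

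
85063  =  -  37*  ( - 2299)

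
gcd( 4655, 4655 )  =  4655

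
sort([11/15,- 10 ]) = [ - 10 , 11/15 ]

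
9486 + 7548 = 17034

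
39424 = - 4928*(  -  8 )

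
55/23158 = 55/23158 = 0.00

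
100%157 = 100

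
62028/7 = 8861 + 1/7 = 8861.14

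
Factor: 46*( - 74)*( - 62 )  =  2^3*23^1 * 31^1 * 37^1 =211048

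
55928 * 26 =1454128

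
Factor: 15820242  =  2^1*3^1*293^1 * 8999^1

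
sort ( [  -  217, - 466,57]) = [ - 466, - 217, 57]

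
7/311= 7/311 = 0.02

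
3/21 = 1/7 = 0.14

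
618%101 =12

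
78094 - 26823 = 51271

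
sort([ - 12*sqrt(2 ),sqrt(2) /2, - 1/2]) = [ -12*sqrt(2),  -  1/2,sqrt(  2)/2]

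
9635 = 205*47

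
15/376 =15/376 =0.04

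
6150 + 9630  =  15780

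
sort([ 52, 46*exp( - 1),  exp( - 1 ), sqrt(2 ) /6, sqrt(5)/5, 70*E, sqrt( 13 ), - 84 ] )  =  [-84, sqrt(2 ) /6,exp( - 1 ),sqrt(5) /5,  sqrt( 13 ), 46*exp( - 1 ), 52,70 * E ] 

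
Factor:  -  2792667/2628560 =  - 2^ ( - 4)*3^1*5^( - 1)*11^ (-1)*29^( - 1 )*103^( - 1 ) * 930889^1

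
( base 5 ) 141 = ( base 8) 56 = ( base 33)1d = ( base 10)46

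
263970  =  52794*5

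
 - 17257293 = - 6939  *2487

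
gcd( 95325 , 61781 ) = 1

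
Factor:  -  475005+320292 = -3^1*13^1*3967^1 = - 154713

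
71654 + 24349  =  96003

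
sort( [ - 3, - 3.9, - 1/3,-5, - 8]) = [ - 8, - 5, - 3.9,  -  3,-1/3] 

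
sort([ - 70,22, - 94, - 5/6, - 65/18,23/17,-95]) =[ - 95, - 94, - 70, - 65/18, - 5/6, 23/17,  22 ] 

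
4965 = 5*993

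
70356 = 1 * 70356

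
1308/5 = 261  +  3/5= 261.60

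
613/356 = 613/356 =1.72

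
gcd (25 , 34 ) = 1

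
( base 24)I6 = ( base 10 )438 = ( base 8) 666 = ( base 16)1b6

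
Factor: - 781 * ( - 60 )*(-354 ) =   -  16588440 = -2^3 *3^2*5^1*11^1*59^1*71^1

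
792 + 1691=2483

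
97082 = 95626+1456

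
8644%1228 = 48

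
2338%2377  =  2338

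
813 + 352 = 1165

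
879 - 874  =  5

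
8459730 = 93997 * 90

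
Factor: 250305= 3^1*5^1*11^1*37^1*41^1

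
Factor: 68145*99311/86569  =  966792585/12367 = 3^1*5^1*11^1*47^1*59^1*83^( - 1)*149^ ( - 1)*2113^1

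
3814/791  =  3814/791 = 4.82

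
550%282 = 268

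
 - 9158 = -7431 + -1727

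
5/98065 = 1/19613 = 0.00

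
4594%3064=1530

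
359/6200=359/6200 = 0.06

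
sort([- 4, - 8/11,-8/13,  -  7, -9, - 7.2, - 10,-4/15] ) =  [ - 10, - 9, - 7.2, - 7, - 4, - 8/11,  -  8/13, -4/15]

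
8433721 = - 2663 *( - 3167)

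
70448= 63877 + 6571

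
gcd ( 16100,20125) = 4025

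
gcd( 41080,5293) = 79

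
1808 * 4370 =7900960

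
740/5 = 148 = 148.00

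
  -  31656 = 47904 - 79560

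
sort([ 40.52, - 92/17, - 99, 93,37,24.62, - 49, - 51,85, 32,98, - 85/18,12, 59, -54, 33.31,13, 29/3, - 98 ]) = [ - 99, - 98,  -  54,-51,-49, - 92/17, - 85/18,29/3, 12,13,24.62, 32, 33.31,37,  40.52 , 59,85, 93, 98]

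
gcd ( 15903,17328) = 57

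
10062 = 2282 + 7780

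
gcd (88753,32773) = 1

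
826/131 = 826/131 = 6.31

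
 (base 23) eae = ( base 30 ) 8F0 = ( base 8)16742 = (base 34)6L0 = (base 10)7650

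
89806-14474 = 75332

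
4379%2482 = 1897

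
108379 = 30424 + 77955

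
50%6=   2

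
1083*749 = 811167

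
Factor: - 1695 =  - 3^1*5^1*113^1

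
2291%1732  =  559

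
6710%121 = 55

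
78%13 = 0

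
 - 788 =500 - 1288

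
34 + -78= -44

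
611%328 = 283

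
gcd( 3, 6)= 3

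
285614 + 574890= 860504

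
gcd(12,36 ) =12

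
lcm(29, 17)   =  493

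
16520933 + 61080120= 77601053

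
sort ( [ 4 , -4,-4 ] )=[ - 4, - 4, 4] 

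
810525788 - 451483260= 359042528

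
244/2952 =61/738=0.08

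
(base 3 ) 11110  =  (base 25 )4K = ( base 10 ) 120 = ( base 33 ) 3L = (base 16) 78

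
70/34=35/17  =  2.06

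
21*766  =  16086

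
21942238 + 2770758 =24712996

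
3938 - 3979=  - 41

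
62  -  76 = -14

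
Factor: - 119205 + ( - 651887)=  - 2^2*7^1*27539^1 =- 771092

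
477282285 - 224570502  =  252711783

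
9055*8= 72440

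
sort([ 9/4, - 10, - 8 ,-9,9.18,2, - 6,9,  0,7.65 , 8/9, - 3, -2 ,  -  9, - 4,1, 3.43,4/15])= [  -  10,-9,-9 , - 8,- 6,  -  4,- 3, - 2 , 0 , 4/15, 8/9,1,2 , 9/4 , 3.43,7.65,9, 9.18] 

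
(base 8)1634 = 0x39C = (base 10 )924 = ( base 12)650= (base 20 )264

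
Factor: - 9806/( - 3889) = 2^1*3889^(- 1) *4903^1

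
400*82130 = 32852000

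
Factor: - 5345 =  - 5^1*1069^1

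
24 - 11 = 13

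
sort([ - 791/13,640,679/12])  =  [  -  791/13,679/12,640]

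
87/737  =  87/737 = 0.12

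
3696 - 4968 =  - 1272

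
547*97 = 53059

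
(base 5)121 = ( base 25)1b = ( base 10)36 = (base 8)44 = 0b100100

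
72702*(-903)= - 65649906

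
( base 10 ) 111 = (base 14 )7D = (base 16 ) 6F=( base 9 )133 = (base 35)36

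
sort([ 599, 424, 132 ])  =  [ 132,424, 599]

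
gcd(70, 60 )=10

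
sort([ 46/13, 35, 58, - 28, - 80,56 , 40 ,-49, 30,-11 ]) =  [  -  80, - 49, - 28,- 11, 46/13 , 30,35,40,  56,  58]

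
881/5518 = 881/5518 = 0.16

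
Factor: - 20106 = -2^1*3^2*1117^1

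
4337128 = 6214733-1877605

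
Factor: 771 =3^1 * 257^1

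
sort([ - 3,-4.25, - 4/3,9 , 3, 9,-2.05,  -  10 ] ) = [ - 10,-4.25, - 3,-2.05,-4/3, 3, 9, 9]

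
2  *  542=1084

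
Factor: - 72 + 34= - 38 = - 2^1*19^1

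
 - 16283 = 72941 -89224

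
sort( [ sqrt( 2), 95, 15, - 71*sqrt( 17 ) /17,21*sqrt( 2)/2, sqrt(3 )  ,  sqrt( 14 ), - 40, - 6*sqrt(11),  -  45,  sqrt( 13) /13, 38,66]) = [ - 45, - 40 ,  -  6*sqrt( 11 ), - 71*sqrt( 17 ) /17, sqrt( 13)/13,sqrt( 2 ),sqrt( 3 ),sqrt( 14),21* sqrt( 2 )/2, 15, 38,  66, 95] 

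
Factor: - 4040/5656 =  - 5/7 = - 5^1*7^ ( - 1)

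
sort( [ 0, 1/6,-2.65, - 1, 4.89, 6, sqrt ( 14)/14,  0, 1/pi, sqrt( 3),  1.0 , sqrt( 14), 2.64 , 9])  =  [-2.65,- 1, 0, 0,1/6, sqrt( 14 )/14,1/pi,1.0,sqrt(3),2.64, sqrt(14 ), 4.89,  6, 9]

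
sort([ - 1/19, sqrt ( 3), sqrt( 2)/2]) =[ - 1/19, sqrt( 2)/2, sqrt( 3)] 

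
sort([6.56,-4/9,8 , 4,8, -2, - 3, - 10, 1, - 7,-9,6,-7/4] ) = [  -  10, - 9, - 7,-3, - 2,  -  7/4,-4/9,  1,4,6,  6.56,8, 8]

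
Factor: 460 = 2^2*5^1*23^1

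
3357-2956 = 401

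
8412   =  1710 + 6702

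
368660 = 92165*4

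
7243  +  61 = 7304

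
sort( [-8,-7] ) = [- 8  , - 7 ]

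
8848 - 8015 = 833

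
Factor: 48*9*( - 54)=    - 2^5*3^6 = -23328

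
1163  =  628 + 535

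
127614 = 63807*2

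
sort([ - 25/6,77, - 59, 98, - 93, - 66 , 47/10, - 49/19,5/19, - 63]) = [ - 93,  -  66, - 63, - 59,- 25/6, - 49/19, 5/19, 47/10,77,98]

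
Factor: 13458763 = 401^1*33563^1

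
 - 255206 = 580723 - 835929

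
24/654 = 4/109 = 0.04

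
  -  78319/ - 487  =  160 + 399/487 = 160.82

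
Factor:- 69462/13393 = - 2^1 * 3^2*17^1*59^( -1 ) = -  306/59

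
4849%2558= 2291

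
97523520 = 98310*992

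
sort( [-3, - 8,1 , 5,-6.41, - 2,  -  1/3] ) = [- 8,-6.41, - 3,-2,-1/3,1,5 ] 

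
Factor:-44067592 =  -  2^3*37^1*53^3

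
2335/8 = 291 + 7/8 = 291.88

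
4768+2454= 7222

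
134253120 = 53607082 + 80646038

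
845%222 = 179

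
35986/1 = 35986 = 35986.00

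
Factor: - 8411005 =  -5^1*17^1*98953^1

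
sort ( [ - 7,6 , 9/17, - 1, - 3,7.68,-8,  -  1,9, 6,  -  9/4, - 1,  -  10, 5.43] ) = [ - 10 ,-8, - 7, - 3, - 9/4, - 1, - 1,  -  1, 9/17, 5.43,6,6, 7.68, 9 ]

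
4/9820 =1/2455 = 0.00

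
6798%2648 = 1502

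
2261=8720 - 6459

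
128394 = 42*3057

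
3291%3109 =182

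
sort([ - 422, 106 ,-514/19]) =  [- 422, - 514/19 , 106]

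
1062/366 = 2 + 55/61 = 2.90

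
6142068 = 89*69012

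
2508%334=170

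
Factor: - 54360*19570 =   -  2^4*3^2*5^2*19^1*103^1*151^1 = - 1063825200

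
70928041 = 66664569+4263472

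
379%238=141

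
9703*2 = 19406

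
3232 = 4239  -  1007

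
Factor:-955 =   -  5^1*191^1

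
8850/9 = 2950/3 = 983.33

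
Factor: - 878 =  - 2^1 * 439^1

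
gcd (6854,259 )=1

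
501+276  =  777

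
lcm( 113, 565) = 565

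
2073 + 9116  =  11189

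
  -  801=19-820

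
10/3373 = 10/3373 = 0.00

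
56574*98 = 5544252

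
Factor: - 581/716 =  - 2^(- 2 ) *7^1*83^1*179^( - 1) 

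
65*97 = 6305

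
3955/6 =3955/6 =659.17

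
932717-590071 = 342646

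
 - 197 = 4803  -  5000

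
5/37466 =5/37466 = 0.00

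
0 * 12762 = 0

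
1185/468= 395/156 = 2.53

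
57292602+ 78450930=135743532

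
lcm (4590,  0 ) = 0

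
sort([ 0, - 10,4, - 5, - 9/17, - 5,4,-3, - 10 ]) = [ - 10, - 10, - 5, - 5, - 3, - 9/17,0,4,4]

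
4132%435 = 217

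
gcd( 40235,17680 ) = 65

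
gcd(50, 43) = 1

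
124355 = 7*17765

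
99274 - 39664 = 59610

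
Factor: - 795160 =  - 2^3*5^1 * 103^1*193^1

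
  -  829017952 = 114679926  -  943697878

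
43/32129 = 43/32129 = 0.00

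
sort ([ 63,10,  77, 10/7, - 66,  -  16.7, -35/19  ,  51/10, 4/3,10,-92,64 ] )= [-92, - 66,-16.7 , - 35/19,4/3,10/7, 51/10,10,10,  63,64,77] 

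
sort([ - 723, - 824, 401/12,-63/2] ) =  [-824, - 723, - 63/2, 401/12]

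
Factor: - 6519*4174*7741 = - 210634978746 = - 2^1*3^1 * 41^1* 53^1*2087^1*7741^1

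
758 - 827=-69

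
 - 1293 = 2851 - 4144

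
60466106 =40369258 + 20096848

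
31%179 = 31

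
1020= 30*34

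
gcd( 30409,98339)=1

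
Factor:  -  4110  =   - 2^1*3^1*5^1*137^1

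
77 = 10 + 67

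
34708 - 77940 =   -  43232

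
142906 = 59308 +83598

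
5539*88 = 487432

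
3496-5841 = -2345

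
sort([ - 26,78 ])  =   [-26, 78] 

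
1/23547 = 1/23547  =  0.00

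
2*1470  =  2940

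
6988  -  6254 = 734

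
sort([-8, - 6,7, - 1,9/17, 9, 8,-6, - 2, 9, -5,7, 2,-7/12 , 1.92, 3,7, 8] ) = [ - 8, - 6, - 6, - 5,-2,-1, - 7/12, 9/17, 1.92, 2, 3, 7,7, 7,8 , 8,9, 9 ] 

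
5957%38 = 29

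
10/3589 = 10/3589= 0.00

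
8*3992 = 31936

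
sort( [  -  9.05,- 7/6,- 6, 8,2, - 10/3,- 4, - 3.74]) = [-9.05,- 6, - 4, - 3.74,- 10/3,-7/6 , 2, 8 ]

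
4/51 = 4/51 = 0.08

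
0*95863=0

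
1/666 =1/666 = 0.00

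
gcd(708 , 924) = 12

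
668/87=668/87 = 7.68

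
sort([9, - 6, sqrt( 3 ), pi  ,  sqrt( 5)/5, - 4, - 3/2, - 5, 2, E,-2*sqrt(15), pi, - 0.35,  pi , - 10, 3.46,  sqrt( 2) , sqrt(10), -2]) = [  -  10, - 2*sqrt( 15), - 6,-5, - 4, - 2,-3/2,  -  0.35, sqrt(5)/5, sqrt ( 2), sqrt( 3), 2, E, pi, pi, pi, sqrt( 10 ), 3.46, 9]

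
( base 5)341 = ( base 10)96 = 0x60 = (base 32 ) 30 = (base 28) 3c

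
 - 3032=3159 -6191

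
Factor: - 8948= - 2^2*2237^1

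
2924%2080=844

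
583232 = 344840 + 238392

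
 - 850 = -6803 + 5953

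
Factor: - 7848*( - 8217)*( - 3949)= - 254659226184 = - 2^3 *3^4 * 11^2*  83^1*109^1 * 359^1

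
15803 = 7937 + 7866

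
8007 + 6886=14893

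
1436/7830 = 718/3915 =0.18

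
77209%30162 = 16885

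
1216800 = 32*38025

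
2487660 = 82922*30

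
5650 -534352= - 528702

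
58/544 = 29/272 = 0.11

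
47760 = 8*5970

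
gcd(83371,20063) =1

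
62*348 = 21576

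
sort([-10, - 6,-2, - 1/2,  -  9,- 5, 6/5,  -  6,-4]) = [ - 10, - 9, - 6, -6, - 5, - 4,  -  2, - 1/2, 6/5 ]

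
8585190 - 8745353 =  - 160163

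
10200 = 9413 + 787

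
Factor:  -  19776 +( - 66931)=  - 31^1*2797^1 = - 86707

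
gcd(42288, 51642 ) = 6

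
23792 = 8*2974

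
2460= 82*30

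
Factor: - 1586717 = -11^1  *144247^1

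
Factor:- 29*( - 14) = 406 = 2^1*7^1*29^1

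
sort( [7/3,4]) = [ 7/3, 4]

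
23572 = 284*83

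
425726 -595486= -169760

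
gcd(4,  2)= 2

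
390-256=134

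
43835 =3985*11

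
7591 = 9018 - 1427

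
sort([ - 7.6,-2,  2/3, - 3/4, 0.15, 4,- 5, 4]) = [  -  7.6, - 5, - 2, - 3/4 , 0.15, 2/3, 4,  4 ]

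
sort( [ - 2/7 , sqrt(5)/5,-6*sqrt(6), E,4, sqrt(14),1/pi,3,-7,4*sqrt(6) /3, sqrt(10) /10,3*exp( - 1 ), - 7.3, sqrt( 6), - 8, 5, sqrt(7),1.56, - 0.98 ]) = [ - 6 * sqrt( 6), - 8, - 7.3,-7,  -  0.98, - 2/7, sqrt( 10)/10,1/pi, sqrt(5 ) /5,3 * exp( -1), 1.56 , sqrt(6),sqrt( 7),  E, 3, 4*sqrt(6 )/3,sqrt(14 ),4, 5]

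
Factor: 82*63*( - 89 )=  - 459774  =  -2^1*3^2 * 7^1*41^1*89^1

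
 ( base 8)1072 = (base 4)20322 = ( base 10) 570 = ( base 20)18a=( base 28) KA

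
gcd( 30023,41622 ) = 7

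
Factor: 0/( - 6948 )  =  0^1 = 0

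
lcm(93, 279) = 279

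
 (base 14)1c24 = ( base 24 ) 8lg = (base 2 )1010000001000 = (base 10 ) 5128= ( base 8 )12010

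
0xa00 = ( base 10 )2560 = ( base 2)101000000000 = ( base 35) 235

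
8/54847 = 8/54847 = 0.00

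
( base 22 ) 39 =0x4B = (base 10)75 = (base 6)203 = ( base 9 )83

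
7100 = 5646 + 1454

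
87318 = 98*891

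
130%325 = 130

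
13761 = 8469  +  5292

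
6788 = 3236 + 3552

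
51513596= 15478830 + 36034766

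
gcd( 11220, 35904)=2244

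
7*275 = 1925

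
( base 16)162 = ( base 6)1350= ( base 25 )E4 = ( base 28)CI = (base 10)354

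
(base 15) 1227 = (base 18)bga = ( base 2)111100010110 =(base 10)3862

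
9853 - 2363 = 7490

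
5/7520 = 1/1504  =  0.00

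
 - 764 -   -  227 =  - 537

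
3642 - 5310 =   -  1668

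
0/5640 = 0 =0.00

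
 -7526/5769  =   - 7526/5769 = -1.30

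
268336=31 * 8656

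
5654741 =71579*79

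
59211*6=355266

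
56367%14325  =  13392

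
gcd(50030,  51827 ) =1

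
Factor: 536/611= 2^3*13^( -1) *47^( - 1 )*67^1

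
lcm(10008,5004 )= 10008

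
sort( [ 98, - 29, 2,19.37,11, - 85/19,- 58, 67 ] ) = [-58, -29, - 85/19, 2, 11, 19.37  ,  67,  98 ] 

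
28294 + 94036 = 122330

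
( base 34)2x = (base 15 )6B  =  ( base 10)101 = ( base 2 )1100101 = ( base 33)32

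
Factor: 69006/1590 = 5^( - 1 )*7^1*31^1  =  217/5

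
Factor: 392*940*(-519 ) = -2^5 * 3^1*5^1 *7^2*47^1*173^1 = -191241120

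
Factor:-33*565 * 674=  - 2^1*3^1  *  5^1*11^1 * 113^1*337^1 = - 12566730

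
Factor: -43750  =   - 2^1 * 5^5*7^1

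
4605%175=55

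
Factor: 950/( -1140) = - 5/6 = -2^( - 1 )*3^( - 1)*5^1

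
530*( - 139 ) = -73670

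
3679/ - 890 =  -5 + 771/890  =  -  4.13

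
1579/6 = 1579/6 = 263.17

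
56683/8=56683/8 = 7085.38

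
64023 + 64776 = 128799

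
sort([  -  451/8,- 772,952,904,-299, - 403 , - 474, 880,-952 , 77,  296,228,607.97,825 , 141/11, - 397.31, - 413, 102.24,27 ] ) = [ - 952, - 772,  -  474 , - 413, - 403, - 397.31, - 299, - 451/8,141/11,27,77,102.24,  228,296, 607.97, 825,880, 904,952]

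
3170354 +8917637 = 12087991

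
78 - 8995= - 8917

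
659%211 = 26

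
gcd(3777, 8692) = 1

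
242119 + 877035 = 1119154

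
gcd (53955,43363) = 1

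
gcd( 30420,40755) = 195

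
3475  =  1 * 3475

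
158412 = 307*516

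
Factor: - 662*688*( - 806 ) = 2^6*13^1*31^1*43^1*331^1 = 367097536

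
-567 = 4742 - 5309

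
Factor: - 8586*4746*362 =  - 2^3 *3^5*7^1*53^1 * 113^1*181^1 = - 14751194472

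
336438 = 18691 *18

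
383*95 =36385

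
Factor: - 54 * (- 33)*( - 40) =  - 71280 = - 2^4*3^4*5^1  *11^1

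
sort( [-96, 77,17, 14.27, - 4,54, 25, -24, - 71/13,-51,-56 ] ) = [ - 96, - 56 ,-51,  -  24,-71/13, - 4 , 14.27, 17,25,54,77] 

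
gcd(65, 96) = 1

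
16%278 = 16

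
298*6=1788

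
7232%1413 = 167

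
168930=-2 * ( -84465 ) 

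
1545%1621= 1545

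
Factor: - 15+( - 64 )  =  -79 = - 79^1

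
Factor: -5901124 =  - 2^2*  1475281^1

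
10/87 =10/87 = 0.11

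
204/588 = 17/49 = 0.35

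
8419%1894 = 843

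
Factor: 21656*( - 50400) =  - 1091462400 = -2^8*3^2*5^2*7^1*2707^1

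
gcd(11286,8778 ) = 1254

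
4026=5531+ - 1505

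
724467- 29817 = 694650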